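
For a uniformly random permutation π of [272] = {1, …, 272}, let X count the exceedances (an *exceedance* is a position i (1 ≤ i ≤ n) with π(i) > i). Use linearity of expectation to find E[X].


Write X = Σ_{i=1}^{272} X_i, where X_i = 1_{π(i) > i}.
For each fixed i, π(i) is uniform over {1, …, 272} (marginal of a uniform permutation), so P[π(i) > i] = (n − i)/n. Summing: Σ_{i=1}^{272} (n − i)/n = (0 + 1 + … + 271)/272 = 272(272 − 1)/(2·272) = (272 − 1)/2.
Hence E[X] = Σ_{i=1}^{272} (272 − i)/272 = 271/2 ≈ 135.500000.

E[X] = 271/2 = 135.500000.


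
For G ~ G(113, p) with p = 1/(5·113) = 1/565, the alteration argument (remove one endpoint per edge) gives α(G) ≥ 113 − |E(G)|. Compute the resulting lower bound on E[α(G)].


E[|E(G)|] = C(113, 2)·p = 6328 · (1/565) = 56/5.
E[α(G)] ≥ n − E[|E(G)|] = 113 − 56/5 = 509/5.
Numerically: ≈ 101.800000.
(This is only a lower bound; the true E[α(G)] may be larger.)

E[α(G)] ≥ 509/5 ≈ 101.800000.


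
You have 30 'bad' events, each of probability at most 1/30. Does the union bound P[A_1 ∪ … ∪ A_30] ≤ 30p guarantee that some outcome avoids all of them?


Union bound: P[∪_{i=1}^{30} A_i] ≤ Σ_i P[A_i] ≤ 30·p = 30·(1/30) = 1.
Numerically: 1 ≈ 1.000000.
Is 1 < 1? NO.
Since the bound 1 is ≥ 1, the union bound is uninformative here; it does NOT by itself certify existence.

30·p = 1 ≈ 1.000000; existence NOT certified by the union bound.


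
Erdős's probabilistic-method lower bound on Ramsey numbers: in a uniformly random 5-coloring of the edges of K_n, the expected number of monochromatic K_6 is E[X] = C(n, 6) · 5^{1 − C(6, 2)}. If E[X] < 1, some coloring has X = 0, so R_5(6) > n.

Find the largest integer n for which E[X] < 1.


We need C(n, 6) · 5^{1 − 15} < 1, i.e. C(n, 6) < 5^{15 − 1} = 6103515625.
Check values of n near the boundary:
  n = 127: C(127, 6) = 5169379425; 5169379425 < 6103515625? YES
  n = 128: C(128, 6) = 5423611200; 5423611200 < 6103515625? YES
  n = 129: C(129, 6) = 5688177600; 5688177600 < 6103515625? YES
  n = 130: C(130, 6) = 5963412000; 5963412000 < 6103515625? YES
  n = 131: C(131, 6) = 6249655776; 6249655776 < 6103515625? NO
The largest n with C(n, 6) < 6103515625 is n = 130 (where E[X] = 47707296/48828125 ≈ 0.9770). Hence R_5(6) > 130, i.e. R_5(6) ≥ 131.

Largest n = 130; hence R_5(6) > 130.


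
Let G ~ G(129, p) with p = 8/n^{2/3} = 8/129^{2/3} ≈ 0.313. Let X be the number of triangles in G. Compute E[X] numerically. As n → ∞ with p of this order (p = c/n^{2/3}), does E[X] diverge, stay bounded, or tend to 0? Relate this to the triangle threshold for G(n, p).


Number of potential triangles: C(129, 3) = 349504.
Each occurs with probability p³ ≈ (0.313)³ ≈ 3.07674e-02.
By linearity: E[X] = C(129, 3)·p³ ≈ 349504 · 3.07674e-02 ≈ 10753.323.
Since α = 2/3 < 1, p = c/n^{2/3} ≫ 1/n is above the triangle threshold p ~ 1/n. Asymptotically E[X] ~ (c³/6)·n^{3(1−α)} = (8³/6)·n^{1} → ∞; triangles are abundant w.h.p.

E[X] ≈ 10753.323; in regime p = Θ(1/n^{2/3}) E[X] diverges (above the triangle threshold p ~ 1/n).


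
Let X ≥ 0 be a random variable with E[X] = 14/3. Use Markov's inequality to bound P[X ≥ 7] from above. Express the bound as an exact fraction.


μ = E[X] = 14/3, a = 7.
Markov: P[X ≥ 7] ≤ μ/a = (14/3)/7 = 2/3.
Numerically: ≈ 0.667.
(Since a = 7 > μ = 4.667, the bound 2/3 is < 1 and informative.)

P[X ≥ 7] ≤ 2/3 ≈ 0.667.


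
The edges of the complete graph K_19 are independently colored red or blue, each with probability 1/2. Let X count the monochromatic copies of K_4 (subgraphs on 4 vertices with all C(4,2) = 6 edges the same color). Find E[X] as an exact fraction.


Let X = Σ_S X_S over the C(19, 4) = 3876 subsets S of size 4, where X_S = 1 if the K_4 on S is monochromatic.
For a fixed S, the K_4 on S has C(4, 2) = 6 edges. P[all 6 edges red] = (1/2)^6, and likewise for blue, so P[monochromatic] = 2·(1/2)^6 = 2^{1 − 6} = 1/32.
By linearity: E[X] = C(19, 4) · 2^{1 − 6} = 3876 · 1/32 = 969/8.
Numerically: E[X] ≈ 121.125.

E[X] = C(19,4)·2^(1−C(4,2)) = 969/8 ≈ 121.125.


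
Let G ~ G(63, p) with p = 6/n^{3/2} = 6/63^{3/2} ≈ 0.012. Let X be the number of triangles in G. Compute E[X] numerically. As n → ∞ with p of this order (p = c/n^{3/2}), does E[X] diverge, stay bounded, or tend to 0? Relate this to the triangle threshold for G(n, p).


Number of potential triangles: C(63, 3) = 39711.
Each occurs with probability p³ ≈ (0.012)³ ≈ 1.72751e-06.
By linearity: E[X] = C(63, 3)·p³ ≈ 39711 · 1.72751e-06 ≈ 0.069.
Since α = 3/2 > 1, p = c/n^{3/2} = o(1/n) is below the triangle threshold p ~ 1/n. Asymptotically E[X] ~ (c³/6)·n^{3(1−α)} = (6³/6)·n^{-1.5} → 0, so by Markov's inequality G has no triangles w.h.p.

E[X] ≈ 0.069; in regime p = Θ(1/n^{3/2}) E[X] tends to 0 (below the triangle threshold p ~ 1/n).


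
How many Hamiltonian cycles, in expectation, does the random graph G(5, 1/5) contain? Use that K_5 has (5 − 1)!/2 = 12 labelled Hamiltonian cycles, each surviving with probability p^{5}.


K_5 has (5 − 1)!/2 = 12 labelled Hamiltonian cycles.
For each such Hamiltonian cycle H, let X_H = 1 if all 5 edges of H are present in G. Then P[X_H = 1] = p^{5} = (1/5)^{5} = 1/3125.
Summing the indicators: E[X] = Σ_H E[X_H] = 12 · p^{5} = 12 · 1/3125 = 12/3125.
Numerically: E[X] ≈ 0.00384.

E[X] = 12 · (1/5)^{5} = 12/3125 ≈ 0.00384.


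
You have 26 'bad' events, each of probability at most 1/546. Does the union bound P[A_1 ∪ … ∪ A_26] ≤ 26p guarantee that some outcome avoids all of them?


Union bound: P[∪_{i=1}^{26} A_i] ≤ Σ_i P[A_i] ≤ 26·p = 26·(1/546) = 1/21.
Numerically: 1/21 ≈ 0.048.
Is 1/21 < 1? YES.
Since P[∪ A_i] ≤ 1/21 < 1, the complement has P[∩ A_i^c] ≥ 1 − 1/21 = 20/21 > 0, so some outcome avoids every A_i.

26·p = 1/21 ≈ 0.048; existence CERTIFIED by the union bound.


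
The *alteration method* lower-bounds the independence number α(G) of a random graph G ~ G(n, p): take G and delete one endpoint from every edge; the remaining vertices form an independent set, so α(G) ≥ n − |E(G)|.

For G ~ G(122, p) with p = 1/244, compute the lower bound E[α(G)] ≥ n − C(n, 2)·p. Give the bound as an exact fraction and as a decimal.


E[|E(G)|] = C(122, 2)·p = 7381 · (1/244) = 121/4.
E[α(G)] ≥ n − E[|E(G)|] = 122 − 121/4 = 367/4.
Numerically: ≈ 91.7500.
(This is only a lower bound; the true E[α(G)] may be larger.)

E[α(G)] ≥ 367/4 ≈ 91.7500.


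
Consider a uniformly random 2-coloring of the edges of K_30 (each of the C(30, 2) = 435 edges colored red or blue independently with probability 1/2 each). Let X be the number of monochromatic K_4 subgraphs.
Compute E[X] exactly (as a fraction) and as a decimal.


Let X = Σ_S X_S over the C(30, 4) = 27405 subsets S of size 4, where X_S = 1 if the K_4 on S is monochromatic.
For a fixed S, the K_4 on S has C(4, 2) = 6 edges. P[all 6 edges red] = (1/2)^6, and likewise for blue, so P[monochromatic] = 2·(1/2)^6 = 2^{1 − 6} = 1/32.
By linearity of expectation: E[X] = C(30, 4) · 2^{1 − 6} = 27405 · 1/32 = 27405/32.
Numerically: E[X] ≈ 856.406.

E[X] = C(30,4)·2^(1−C(4,2)) = 27405/32 ≈ 856.406.


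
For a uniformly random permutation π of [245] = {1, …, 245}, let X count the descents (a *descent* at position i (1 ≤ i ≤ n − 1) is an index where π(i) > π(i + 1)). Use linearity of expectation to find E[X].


Write X = Σ X_I over i = 1, …, 244, with X_I the indicator of one descent.
There are 244 indicators.
For each fixed i, the pair (π(i), π(i+1)) is a uniformly random ordered pair of distinct values from {1, …, 245}; by symmetry P[π(i) > π(i+1)] = 1/2.
By linearity: E[X] = 244 · (1/2) = (245 − 1) · (1/2) = 122 ≈ 122.000000.

E[X] = 122 = 122.000000.


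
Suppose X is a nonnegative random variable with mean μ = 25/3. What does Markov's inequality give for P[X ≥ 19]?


μ = E[X] = 25/3, a = 19.
Markov: P[X ≥ 19] ≤ μ/a = (25/3)/19 = 25/57.
Numerically: ≈ 0.4386.
(Since a = 19 > μ = 8.3333, the bound 25/57 is < 1 and informative.)

P[X ≥ 19] ≤ 25/57 ≈ 0.4386.


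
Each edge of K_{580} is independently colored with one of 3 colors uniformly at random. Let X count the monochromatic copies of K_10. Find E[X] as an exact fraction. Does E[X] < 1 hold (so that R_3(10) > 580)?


E[X] = C(580, 10) · 3^{1 − 45} = 1098085496704252547920 · 3^{−44} = 1098085496704252547920/984770902183611232881.
As a reduced fraction: E[X] = 1098085496704252547920/984770902183611232881 ≈ 1.11507.
Is E[X] < 1? NO.
Since E[X] ≥ 1, the first-moment bound is inconclusive at n = 580; it does NOT by itself certify R_3(10) > 580.

E[X] = 1098085496704252547920/984770902183611232881 ≈ 1.11507; E[X] ≥ 1; first-moment method inconclusive here.


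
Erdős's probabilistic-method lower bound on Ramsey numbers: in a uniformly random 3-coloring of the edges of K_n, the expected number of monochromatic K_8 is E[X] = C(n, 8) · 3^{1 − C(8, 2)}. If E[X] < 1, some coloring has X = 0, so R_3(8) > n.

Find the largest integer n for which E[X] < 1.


We need C(n, 8) · 3^{1 − 28} < 1, i.e. C(n, 8) < 3^{28 − 1} = 7625597484987.
Check values of n near the boundary:
  n = 152: C(152, 8) = 5859727868575; 5859727868575 < 7625597484987? YES
  n = 153: C(153, 8) = 6183023199255; 6183023199255 < 7625597484987? YES
  n = 154: C(154, 8) = 6521818990995; 6521818990995 < 7625597484987? YES
  n = 155: C(155, 8) = 6876747915675; 6876747915675 < 7625597484987? YES
  n = 156: C(156, 8) = 7248464019225; 7248464019225 < 7625597484987? YES
  n = 157: C(157, 8) = 7637643295425; 7637643295425 < 7625597484987? NO
  n = 158: C(158, 8) = 8044984271181; 8044984271181 < 7625597484987? NO
The largest n with C(n, 8) < 7625597484987 is n = 156 (where E[X] = 805384891025/847288609443 ≈ 0.950544). Hence R_3(8) > 156, i.e. R_3(8) ≥ 157.

Largest n = 156; hence R_3(8) > 156.


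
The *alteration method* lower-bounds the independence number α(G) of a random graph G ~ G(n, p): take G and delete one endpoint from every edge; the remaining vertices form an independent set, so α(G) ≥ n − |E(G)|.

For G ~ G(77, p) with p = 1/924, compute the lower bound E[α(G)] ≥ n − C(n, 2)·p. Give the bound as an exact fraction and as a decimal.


E[|E(G)|] = C(77, 2)·p = 2926 · (1/924) = 19/6.
E[α(G)] ≥ n − E[|E(G)|] = 77 − 19/6 = 443/6.
Numerically: ≈ 73.8333.
(This is only a lower bound; the true E[α(G)] may be larger.)

E[α(G)] ≥ 443/6 ≈ 73.8333.


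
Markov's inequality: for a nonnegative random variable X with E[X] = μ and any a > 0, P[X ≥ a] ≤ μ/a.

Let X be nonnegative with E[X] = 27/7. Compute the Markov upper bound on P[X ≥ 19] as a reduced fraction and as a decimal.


μ = E[X] = 27/7, a = 19.
Markov: P[X ≥ 19] ≤ μ/a = (27/7)/19 = 27/133.
Numerically: ≈ 0.203008.
(Since a = 19 > μ = 3.857143, the bound 27/133 is < 1 and informative.)

P[X ≥ 19] ≤ 27/133 ≈ 0.203008.


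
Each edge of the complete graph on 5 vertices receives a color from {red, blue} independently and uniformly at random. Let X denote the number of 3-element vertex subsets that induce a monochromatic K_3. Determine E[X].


Let X = Σ_S X_S over the C(5, 3) = 10 subsets S of size 3, where X_S = 1 if the K_3 on S is monochromatic.
For a fixed S, the K_3 on S has C(3, 2) = 3 edges. P[all 3 edges red] = (1/2)^3, and likewise for blue, so P[monochromatic] = 2·(1/2)^3 = 2^{1 − 3} = 1/4.
By linearity: E[X] = C(5, 3) · 2^{1 − 3} = 10 · 1/4 = 5/2.
Numerically: E[X] ≈ 2.500000.

E[X] = C(5,3)·2^(1−C(3,2)) = 5/2 ≈ 2.500000.


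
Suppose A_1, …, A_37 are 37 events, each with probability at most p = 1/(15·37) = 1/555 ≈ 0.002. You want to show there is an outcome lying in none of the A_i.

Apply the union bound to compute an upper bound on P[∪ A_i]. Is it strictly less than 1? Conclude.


Union bound: P[∪_{i=1}^{37} A_i] ≤ Σ_i P[A_i] ≤ 37·p = 37·(1/555) = 1/15.
Numerically: 1/15 ≈ 0.067.
Is 1/15 < 1? YES.
Since P[∪ A_i] ≤ 1/15 < 1, the complement has P[∩ A_i^c] ≥ 1 − 1/15 = 14/15 > 0, so some outcome avoids every A_i.

37·p = 1/15 ≈ 0.067; existence CERTIFIED by the union bound.


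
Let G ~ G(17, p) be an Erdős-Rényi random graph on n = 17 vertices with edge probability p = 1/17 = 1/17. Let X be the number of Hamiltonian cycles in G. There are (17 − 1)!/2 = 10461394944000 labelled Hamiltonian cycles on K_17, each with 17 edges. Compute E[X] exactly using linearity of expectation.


K_17 has (17 − 1)!/2 = 10461394944000 labelled Hamiltonian cycles.
For each such Hamiltonian cycle H, let X_H = 1 if all 17 edges of H are present in G. Then P[X_H = 1] = p^{17} = (1/17)^{17} = 1/827240261886336764177.
By linearity of expectation: E[X] = Σ_H E[X_H] = 10461394944000 · p^{17} = 10461394944000 · 1/827240261886336764177 = 10461394944000/827240261886336764177.
Numerically: E[X] ≈ 1.265e-08.

E[X] = 10461394944000 · (1/17)^{17} = 10461394944000/827240261886336764177 ≈ 1.265e-08.


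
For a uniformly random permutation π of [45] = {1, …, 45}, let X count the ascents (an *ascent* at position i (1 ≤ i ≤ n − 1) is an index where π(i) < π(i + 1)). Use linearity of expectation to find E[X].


Write X = Σ X_I over i = 1, …, 44, with X_I the indicator of one ascent.
There are 44 indicators.
For each fixed i, the pair (π(i), π(i+1)) is a uniformly random ordered pair of distinct values from {1, …, 45}; by symmetry P[π(i) < π(i+1)] = 1/2.
By linearity: E[X] = 44 · (1/2) = (45 − 1) · (1/2) = 22 ≈ 22.00000.

E[X] = 22 = 22.00000.


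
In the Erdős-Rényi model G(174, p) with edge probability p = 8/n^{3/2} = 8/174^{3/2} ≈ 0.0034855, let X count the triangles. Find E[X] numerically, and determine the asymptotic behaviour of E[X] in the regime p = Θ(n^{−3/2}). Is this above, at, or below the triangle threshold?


Number of potential triangles: C(174, 3) = 862924.
Each occurs with probability p³ ≈ (0.0034855)³ ≈ 4.2344630e-08.
By linearity: E[X] = C(174, 3)·p³ ≈ 862924 · 4.2344630e-08 ≈ 0.03654.
Since α = 3/2 > 1, p = c/n^{3/2} = o(1/n) is below the triangle threshold p ~ 1/n. Asymptotically E[X] ~ (c³/6)·n^{3(1−α)} = (8³/6)·n^{-1.5} → 0, so by Markov's inequality G has no triangles w.h.p.

E[X] ≈ 0.03654; in regime p = Θ(1/n^{3/2}) E[X] tends to 0 (below the triangle threshold p ~ 1/n).


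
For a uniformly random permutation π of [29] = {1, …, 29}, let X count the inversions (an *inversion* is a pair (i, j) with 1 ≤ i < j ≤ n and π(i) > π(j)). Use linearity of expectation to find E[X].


Write X = Σ X_I over the C(29, 2) = 406 pairs i < j, with X_I the indicator of one inversion.
There are 406 indicators.
For each fixed pair i < j, the values π(i) and π(j) are two distinct elements of {1, …, 29} in uniformly random order; by symmetry P[π(i) > π(j)] = 1/2.
By linearity: E[X] = 406 · (1/2) = C(29, 2) · (1/2) = 406/2 = 203 ≈ 203.000.

E[X] = 203 = 203.000.


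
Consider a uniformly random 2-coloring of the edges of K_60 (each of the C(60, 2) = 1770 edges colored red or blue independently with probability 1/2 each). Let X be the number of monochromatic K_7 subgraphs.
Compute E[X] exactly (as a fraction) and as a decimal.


Let X = Σ_S X_S over the C(60, 7) = 386206920 subsets S of size 7, where X_S = 1 if the K_7 on S is monochromatic.
For a fixed S, the K_7 on S has C(7, 2) = 21 edges. P[all 21 edges red] = (1/2)^21, and likewise for blue, so P[monochromatic] = 2·(1/2)^21 = 2^{1 − 21} = 1/1048576.
By linearity: E[X] = C(60, 7) · 2^{1 − 21} = 386206920 · 1/1048576 = 48275865/131072.
Numerically: E[X] ≈ 368.315620.

E[X] = C(60,7)·2^(1−C(7,2)) = 48275865/131072 ≈ 368.315620.


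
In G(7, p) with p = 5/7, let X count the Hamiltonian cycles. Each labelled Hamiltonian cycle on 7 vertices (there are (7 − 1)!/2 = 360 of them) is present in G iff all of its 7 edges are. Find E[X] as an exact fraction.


K_7 has (7 − 1)!/2 = 360 labelled Hamiltonian cycles.
For each such Hamiltonian cycle H, let X_H = 1 if all 7 edges of H are present in G. Then P[X_H = 1] = p^{7} = (5/7)^{7} = 78125/823543.
Summing the indicators: E[X] = Σ_H E[X_H] = 360 · p^{7} = 360 · 78125/823543 = 28125000/823543.
Numerically: E[X] ≈ 34.151.

E[X] = 360 · (5/7)^{7} = 28125000/823543 ≈ 34.151.


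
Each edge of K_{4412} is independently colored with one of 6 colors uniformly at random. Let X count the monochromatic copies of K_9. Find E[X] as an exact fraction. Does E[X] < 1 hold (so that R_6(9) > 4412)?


E[X] = C(4412, 9) · 6^{1 − 36} = 1731452449760113018141823620 · 6^{−35} = 1731452449760113018141823620/1719070799748422591028658176.
As a reduced fraction: E[X] = 432863112440028254535455905/429767699937105647757164544 ≈ 1.007.
Is E[X] < 1? NO.
Since E[X] ≥ 1, the first-moment bound is inconclusive at n = 4412; it does NOT by itself certify R_6(9) > 4412.

E[X] = 432863112440028254535455905/429767699937105647757164544 ≈ 1.007; E[X] ≥ 1; first-moment method inconclusive here.


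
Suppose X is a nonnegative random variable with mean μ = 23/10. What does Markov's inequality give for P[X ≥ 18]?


μ = E[X] = 23/10, a = 18.
Markov: P[X ≥ 18] ≤ μ/a = (23/10)/18 = 23/180.
Numerically: ≈ 0.1278.
(Since a = 18 > μ = 2.3000, the bound 23/180 is < 1 and informative.)

P[X ≥ 18] ≤ 23/180 ≈ 0.1278.


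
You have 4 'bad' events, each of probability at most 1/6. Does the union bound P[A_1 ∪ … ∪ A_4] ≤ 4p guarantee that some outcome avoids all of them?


Union bound: P[∪_{i=1}^{4} A_i] ≤ Σ_i P[A_i] ≤ 4·p = 4·(1/6) = 2/3.
Numerically: 2/3 ≈ 0.66667.
Is 2/3 < 1? YES.
Since P[∪ A_i] ≤ 2/3 < 1, the complement has P[∩ A_i^c] ≥ 1 − 2/3 = 1/3 > 0, so some outcome avoids every A_i.

4·p = 2/3 ≈ 0.66667; existence CERTIFIED by the union bound.


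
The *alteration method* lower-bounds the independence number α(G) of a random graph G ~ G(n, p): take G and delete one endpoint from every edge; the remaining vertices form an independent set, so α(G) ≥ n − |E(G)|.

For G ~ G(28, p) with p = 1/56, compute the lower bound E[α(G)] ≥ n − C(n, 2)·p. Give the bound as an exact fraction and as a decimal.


E[|E(G)|] = C(28, 2)·p = 378 · (1/56) = 27/4.
E[α(G)] ≥ n − E[|E(G)|] = 28 − 27/4 = 85/4.
Numerically: ≈ 21.250.
(This is only a lower bound; the true E[α(G)] may be larger.)

E[α(G)] ≥ 85/4 ≈ 21.250.


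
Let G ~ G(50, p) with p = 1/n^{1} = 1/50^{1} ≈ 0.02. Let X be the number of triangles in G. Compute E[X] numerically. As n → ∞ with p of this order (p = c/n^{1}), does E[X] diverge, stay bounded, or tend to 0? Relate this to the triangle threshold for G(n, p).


Number of potential triangles: C(50, 3) = 19600.
Each occurs with probability p³ ≈ (0.02)³ ≈ 8.00000000e-06.
By linearity: E[X] = C(50, 3)·p³ ≈ 19600 · 8.00000000e-06 ≈ 0.156800.
Here α = 1, so p = 1/n is exactly at the triangle threshold p ~ 1/n. Asymptotically E[X] → c³/6 = 1³/6 = 1/6 ≈ 0.166667, a bounded constant. In this regime the triangle count is asymptotically Poisson(c³/6).

E[X] ≈ 0.156800; in regime p = Θ(1/n^{1}) E[X] stays bounded (at the triangle threshold p ~ 1/n).


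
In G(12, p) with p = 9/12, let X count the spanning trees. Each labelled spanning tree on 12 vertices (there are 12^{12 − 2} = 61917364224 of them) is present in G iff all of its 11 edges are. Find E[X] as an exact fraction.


K_12 has 12^{12 − 2} = 61917364224 labelled spanning trees.
For each such spanning tree H, let X_H = 1 if all 11 edges of H are present in G. Then P[X_H = 1] = p^{11} = (3/4)^{11} = 177147/4194304.
By linearity: E[X] = Σ_H E[X_H] = 61917364224 · p^{11} = 61917364224 · 177147/4194304 = 10460353203/4.
Numerically: E[X] ≈ 2.615e+09.

E[X] = 61917364224 · (3/4)^{11} = 10460353203/4 ≈ 2.615e+09.


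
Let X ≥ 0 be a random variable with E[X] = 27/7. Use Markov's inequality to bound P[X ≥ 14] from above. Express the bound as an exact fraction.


μ = E[X] = 27/7, a = 14.
Markov: P[X ≥ 14] ≤ μ/a = (27/7)/14 = 27/98.
Numerically: ≈ 0.276.
(Since a = 14 > μ = 3.857, the bound 27/98 is < 1 and informative.)

P[X ≥ 14] ≤ 27/98 ≈ 0.276.


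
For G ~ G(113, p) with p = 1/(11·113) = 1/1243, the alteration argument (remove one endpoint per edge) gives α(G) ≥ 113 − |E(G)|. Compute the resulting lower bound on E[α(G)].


E[|E(G)|] = C(113, 2)·p = 6328 · (1/1243) = 56/11.
E[α(G)] ≥ n − E[|E(G)|] = 113 − 56/11 = 1187/11.
Numerically: ≈ 107.909.
(This is only a lower bound; the true E[α(G)] may be larger.)

E[α(G)] ≥ 1187/11 ≈ 107.909.


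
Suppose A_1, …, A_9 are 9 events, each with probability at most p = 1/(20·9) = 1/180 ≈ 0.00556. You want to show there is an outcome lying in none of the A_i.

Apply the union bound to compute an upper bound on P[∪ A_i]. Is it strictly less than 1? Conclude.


Union bound: P[∪_{i=1}^{9} A_i] ≤ Σ_i P[A_i] ≤ 9·p = 9·(1/180) = 1/20.
Numerically: 1/20 ≈ 0.05000.
Is 1/20 < 1? YES.
Since P[∪ A_i] ≤ 1/20 < 1, the complement has P[∩ A_i^c] ≥ 1 − 1/20 = 19/20 > 0, so some outcome avoids every A_i.

9·p = 1/20 ≈ 0.05000; existence CERTIFIED by the union bound.


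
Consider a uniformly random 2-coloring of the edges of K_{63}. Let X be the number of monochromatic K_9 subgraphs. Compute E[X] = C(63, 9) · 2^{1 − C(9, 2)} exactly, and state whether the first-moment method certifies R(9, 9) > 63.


E[X] = C(63, 9) · 2^{1 − 36} = 23667689815 · 2^{−35} = 23667689815/34359738368.
As a reduced fraction: E[X] = 23667689815/34359738368 ≈ 0.689.
Is E[X] < 1? YES.
Since E[X] < 1, there exists a 2-coloring of K_{63} with no monochromatic K_9; hence R(9, 9) > 63.

E[X] = 23667689815/34359738368 ≈ 0.689; E[X] < 1, so R(9, 9) > 63.


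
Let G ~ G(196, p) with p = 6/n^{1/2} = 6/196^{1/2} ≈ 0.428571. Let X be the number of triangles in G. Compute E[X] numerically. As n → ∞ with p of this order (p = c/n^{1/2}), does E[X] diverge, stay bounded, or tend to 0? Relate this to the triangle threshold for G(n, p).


Number of potential triangles: C(196, 3) = 1235780.
Each occurs with probability p³ ≈ (0.428571)³ ≈ 7.87172012e-02.
By linearity: E[X] = C(196, 3)·p³ ≈ 1235780 · 7.87172012e-02 ≈ 97277.142857.
Since α = 1/2 < 1, p = c/n^{1/2} ≫ 1/n is above the triangle threshold p ~ 1/n. Asymptotically E[X] ~ (c³/6)·n^{3(1−α)} = (6³/6)·n^{1.5} → ∞; triangles are abundant w.h.p.

E[X] ≈ 97277.142857; in regime p = Θ(1/n^{1/2}) E[X] diverges (above the triangle threshold p ~ 1/n).


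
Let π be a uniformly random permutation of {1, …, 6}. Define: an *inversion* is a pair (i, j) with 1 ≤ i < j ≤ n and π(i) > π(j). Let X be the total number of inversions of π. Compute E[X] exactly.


Write X = Σ X_I over the C(6, 2) = 15 pairs i < j, with X_I the indicator of one inversion.
There are 15 indicators.
For each fixed pair i < j, the values π(i) and π(j) are two distinct elements of {1, …, 6} in uniformly random order; by symmetry P[π(i) > π(j)] = 1/2.
By linearity: E[X] = 15 · (1/2) = C(6, 2) · (1/2) = 15/2 = 15/2 ≈ 7.500000.

E[X] = 15/2 = 7.500000.


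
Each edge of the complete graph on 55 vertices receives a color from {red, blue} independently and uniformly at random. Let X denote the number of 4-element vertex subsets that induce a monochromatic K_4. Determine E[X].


Let X = Σ_S X_S over the C(55, 4) = 341055 subsets S of size 4, where X_S = 1 if the K_4 on S is monochromatic.
For a fixed S, the K_4 on S has C(4, 2) = 6 edges. P[all 6 edges red] = (1/2)^6, and likewise for blue, so P[monochromatic] = 2·(1/2)^6 = 2^{1 − 6} = 1/32.
By linearity of expectation: E[X] = C(55, 4) · 2^{1 − 6} = 341055 · 1/32 = 341055/32.
Numerically: E[X] ≈ 10657.9688.

E[X] = C(55,4)·2^(1−C(4,2)) = 341055/32 ≈ 10657.9688.


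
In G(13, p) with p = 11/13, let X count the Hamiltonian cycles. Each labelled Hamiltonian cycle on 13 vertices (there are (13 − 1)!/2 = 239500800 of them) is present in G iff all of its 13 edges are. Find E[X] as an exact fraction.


K_13 has (13 − 1)!/2 = 239500800 labelled Hamiltonian cycles.
For each such Hamiltonian cycle H, let X_H = 1 if all 13 edges of H are present in G. Then P[X_H = 1] = p^{13} = (11/13)^{13} = 34522712143931/302875106592253.
By linearity: E[X] = Σ_H E[X_H] = 239500800 · p^{13} = 239500800 · 34522712143931/302875106592253 = 8268217176641189644800/302875106592253.
Numerically: E[X] ≈ 2.7299e+07.

E[X] = 239500800 · (11/13)^{13} = 8268217176641189644800/302875106592253 ≈ 2.7299e+07.


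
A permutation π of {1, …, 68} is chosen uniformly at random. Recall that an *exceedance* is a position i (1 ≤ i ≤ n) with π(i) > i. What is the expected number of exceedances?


Write X = Σ_{i=1}^{68} X_i, where X_i = 1_{π(i) > i}.
For each fixed i, π(i) is uniform over {1, …, 68} (marginal of a uniform permutation), so P[π(i) > i] = (n − i)/n. Summing: Σ_{i=1}^{68} (n − i)/n = (0 + 1 + … + 67)/68 = 68(68 − 1)/(2·68) = (68 − 1)/2.
Hence E[X] = Σ_{i=1}^{68} (68 − i)/68 = 67/2 ≈ 33.5000.

E[X] = 67/2 = 33.5000.


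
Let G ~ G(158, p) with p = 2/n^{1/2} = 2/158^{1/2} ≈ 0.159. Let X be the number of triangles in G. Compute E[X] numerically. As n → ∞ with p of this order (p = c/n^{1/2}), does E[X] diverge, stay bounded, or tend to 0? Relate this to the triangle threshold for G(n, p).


Number of potential triangles: C(158, 3) = 644956.
Each occurs with probability p³ ≈ (0.159)³ ≈ 4.02814e-03.
By linearity: E[X] = C(158, 3)·p³ ≈ 644956 · 4.02814e-03 ≈ 2597.972.
Since α = 1/2 < 1, p = c/n^{1/2} ≫ 1/n is above the triangle threshold p ~ 1/n. Asymptotically E[X] ~ (c³/6)·n^{3(1−α)} = (2³/6)·n^{1.5} → ∞; triangles are abundant w.h.p.

E[X] ≈ 2597.972; in regime p = Θ(1/n^{1/2}) E[X] diverges (above the triangle threshold p ~ 1/n).


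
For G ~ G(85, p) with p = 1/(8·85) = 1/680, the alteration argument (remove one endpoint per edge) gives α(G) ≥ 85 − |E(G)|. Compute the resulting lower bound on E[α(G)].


E[|E(G)|] = C(85, 2)·p = 3570 · (1/680) = 21/4.
E[α(G)] ≥ n − E[|E(G)|] = 85 − 21/4 = 319/4.
Numerically: ≈ 79.750000.
(This is only a lower bound; the true E[α(G)] may be larger.)

E[α(G)] ≥ 319/4 ≈ 79.750000.


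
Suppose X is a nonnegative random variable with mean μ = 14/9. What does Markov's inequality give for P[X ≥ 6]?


μ = E[X] = 14/9, a = 6.
Markov: P[X ≥ 6] ≤ μ/a = (14/9)/6 = 7/27.
Numerically: ≈ 0.2593.
(Since a = 6 > μ = 1.5556, the bound 7/27 is < 1 and informative.)

P[X ≥ 6] ≤ 7/27 ≈ 0.2593.


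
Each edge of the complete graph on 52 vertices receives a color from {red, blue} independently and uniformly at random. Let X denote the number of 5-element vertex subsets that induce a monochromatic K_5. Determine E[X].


Let X = Σ_S X_S over the C(52, 5) = 2598960 subsets S of size 5, where X_S = 1 if the K_5 on S is monochromatic.
For a fixed S, the K_5 on S has C(5, 2) = 10 edges. P[all 10 edges red] = (1/2)^10, and likewise for blue, so P[monochromatic] = 2·(1/2)^10 = 2^{1 − 10} = 1/512.
By linearity of expectation: E[X] = C(52, 5) · 2^{1 − 10} = 2598960 · 1/512 = 162435/32.
Numerically: E[X] ≈ 5076.09375.

E[X] = C(52,5)·2^(1−C(5,2)) = 162435/32 ≈ 5076.09375.


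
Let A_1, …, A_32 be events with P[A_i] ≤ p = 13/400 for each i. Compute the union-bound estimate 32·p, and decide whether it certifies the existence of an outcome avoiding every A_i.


Union bound: P[∪_{i=1}^{32} A_i] ≤ Σ_i P[A_i] ≤ 32·p = 32·(13/400) = 26/25.
Numerically: 26/25 ≈ 1.0400.
Is 26/25 < 1? NO.
Since the bound 26/25 is ≥ 1, the union bound is uninformative here; it does NOT by itself certify existence.

32·p = 26/25 ≈ 1.0400; existence NOT certified by the union bound.


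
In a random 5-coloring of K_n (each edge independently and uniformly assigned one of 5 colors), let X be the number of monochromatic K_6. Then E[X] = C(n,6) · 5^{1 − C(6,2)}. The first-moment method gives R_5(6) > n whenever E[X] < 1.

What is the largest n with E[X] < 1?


We need C(n, 6) · 5^{1 − 15} < 1, i.e. C(n, 6) < 5^{15 − 1} = 6103515625.
Check values of n near the boundary:
  n = 124: C(124, 6) = 4465475476; 4465475476 < 6103515625? YES
  n = 125: C(125, 6) = 4690625500; 4690625500 < 6103515625? YES
  n = 126: C(126, 6) = 4925156775; 4925156775 < 6103515625? YES
  n = 127: C(127, 6) = 5169379425; 5169379425 < 6103515625? YES
  n = 128: C(128, 6) = 5423611200; 5423611200 < 6103515625? YES
  n = 129: C(129, 6) = 5688177600; 5688177600 < 6103515625? YES
  n = 130: C(130, 6) = 5963412000; 5963412000 < 6103515625? YES
  n = 131: C(131, 6) = 6249655776; 6249655776 < 6103515625? NO
  n = 132: C(132, 6) = 6547258432; 6547258432 < 6103515625? NO
  n = 133: C(133, 6) = 6856577728; 6856577728 < 6103515625? NO
The largest n with C(n, 6) < 6103515625 is n = 130 (where E[X] = 47707296/48828125 ≈ 0.977045). Hence R_5(6) > 130, i.e. R_5(6) ≥ 131.

Largest n = 130; hence R_5(6) > 130.


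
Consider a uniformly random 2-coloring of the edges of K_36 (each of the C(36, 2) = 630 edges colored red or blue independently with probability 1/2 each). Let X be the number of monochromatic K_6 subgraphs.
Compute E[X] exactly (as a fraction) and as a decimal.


Let X = Σ_S X_S over the C(36, 6) = 1947792 subsets S of size 6, where X_S = 1 if the K_6 on S is monochromatic.
For a fixed S, the K_6 on S has C(6, 2) = 15 edges. P[all 15 edges red] = (1/2)^15, and likewise for blue, so P[monochromatic] = 2·(1/2)^15 = 2^{1 − 15} = 1/16384.
By linearity of expectation: E[X] = C(36, 6) · 2^{1 − 15} = 1947792 · 1/16384 = 121737/1024.
Numerically: E[X] ≈ 118.883789.

E[X] = C(36,6)·2^(1−C(6,2)) = 121737/1024 ≈ 118.883789.


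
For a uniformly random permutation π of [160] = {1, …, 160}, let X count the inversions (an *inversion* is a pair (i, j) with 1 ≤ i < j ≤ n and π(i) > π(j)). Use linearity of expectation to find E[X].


Write X = Σ X_I over the C(160, 2) = 12720 pairs i < j, with X_I the indicator of one inversion.
There are 12720 indicators.
For each fixed pair i < j, the values π(i) and π(j) are two distinct elements of {1, …, 160} in uniformly random order; by symmetry P[π(i) > π(j)] = 1/2.
By linearity: E[X] = 12720 · (1/2) = C(160, 2) · (1/2) = 12720/2 = 6360 ≈ 6360.00000.

E[X] = 6360 = 6360.00000.


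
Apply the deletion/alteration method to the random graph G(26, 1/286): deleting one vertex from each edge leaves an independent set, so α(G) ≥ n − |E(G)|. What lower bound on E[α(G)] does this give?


E[|E(G)|] = C(26, 2)·p = 325 · (1/286) = 25/22.
E[α(G)] ≥ n − E[|E(G)|] = 26 − 25/22 = 547/22.
Numerically: ≈ 24.86364.
(This is only a lower bound; the true E[α(G)] may be larger.)

E[α(G)] ≥ 547/22 ≈ 24.86364.


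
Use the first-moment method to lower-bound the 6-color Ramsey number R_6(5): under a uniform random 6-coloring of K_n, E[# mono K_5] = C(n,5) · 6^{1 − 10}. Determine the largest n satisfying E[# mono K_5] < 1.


We need C(n, 5) · 6^{1 − 10} < 1, i.e. C(n, 5) < 6^{10 − 1} = 10077696.
Check values of n near the boundary:
  n = 65: C(65, 5) = 8259888; 8259888 < 10077696? YES
  n = 66: C(66, 5) = 8936928; 8936928 < 10077696? YES
  n = 67: C(67, 5) = 9657648; 9657648 < 10077696? YES
  n = 68: C(68, 5) = 10424128; 10424128 < 10077696? NO
The largest n with C(n, 5) < 10077696 is n = 67 (where E[X] = 67067/69984 ≈ 0.9583). Hence R_6(5) > 67, i.e. R_6(5) ≥ 68.

Largest n = 67; hence R_6(5) > 67.


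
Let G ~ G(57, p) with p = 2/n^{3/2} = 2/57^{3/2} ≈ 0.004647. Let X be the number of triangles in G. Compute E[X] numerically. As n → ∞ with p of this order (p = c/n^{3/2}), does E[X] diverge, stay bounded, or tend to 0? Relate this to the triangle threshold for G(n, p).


Number of potential triangles: C(57, 3) = 29260.
Each occurs with probability p³ ≈ (0.004647)³ ≈ 1.003814e-07.
By linearity: E[X] = C(57, 3)·p³ ≈ 29260 · 1.003814e-07 ≈ 0.0029.
Since α = 3/2 > 1, p = c/n^{3/2} = o(1/n) is below the triangle threshold p ~ 1/n. Asymptotically E[X] ~ (c³/6)·n^{3(1−α)} = (2³/6)·n^{-1.5} → 0, so by Markov's inequality G has no triangles w.h.p.

E[X] ≈ 0.0029; in regime p = Θ(1/n^{3/2}) E[X] tends to 0 (below the triangle threshold p ~ 1/n).


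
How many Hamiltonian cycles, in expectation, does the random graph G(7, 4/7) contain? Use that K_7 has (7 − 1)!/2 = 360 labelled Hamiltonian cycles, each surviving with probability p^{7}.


K_7 has (7 − 1)!/2 = 360 labelled Hamiltonian cycles.
For each such Hamiltonian cycle H, let X_H = 1 if all 7 edges of H are present in G. Then P[X_H = 1] = p^{7} = (4/7)^{7} = 16384/823543.
Summing the indicators: E[X] = Σ_H E[X_H] = 360 · p^{7} = 360 · 16384/823543 = 5898240/823543.
Numerically: E[X] ≈ 7.162.

E[X] = 360 · (4/7)^{7} = 5898240/823543 ≈ 7.162.


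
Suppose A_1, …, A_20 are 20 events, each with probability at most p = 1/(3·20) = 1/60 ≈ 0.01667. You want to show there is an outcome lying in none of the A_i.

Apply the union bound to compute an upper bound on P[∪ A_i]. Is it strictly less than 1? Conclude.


Union bound: P[∪_{i=1}^{20} A_i] ≤ Σ_i P[A_i] ≤ 20·p = 20·(1/60) = 1/3.
Numerically: 1/3 ≈ 0.33333.
Is 1/3 < 1? YES.
Since P[∪ A_i] ≤ 1/3 < 1, the complement has P[∩ A_i^c] ≥ 1 − 1/3 = 2/3 > 0, so some outcome avoids every A_i.

20·p = 1/3 ≈ 0.33333; existence CERTIFIED by the union bound.


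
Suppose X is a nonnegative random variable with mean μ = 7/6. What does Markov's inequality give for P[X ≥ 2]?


μ = E[X] = 7/6, a = 2.
Markov: P[X ≥ 2] ≤ μ/a = (7/6)/2 = 7/12.
Numerically: ≈ 0.583333.
(Since a = 2 > μ = 1.166667, the bound 7/12 is < 1 and informative.)

P[X ≥ 2] ≤ 7/12 ≈ 0.583333.


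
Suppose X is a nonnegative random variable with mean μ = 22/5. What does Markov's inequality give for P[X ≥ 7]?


μ = E[X] = 22/5, a = 7.
Markov: P[X ≥ 7] ≤ μ/a = (22/5)/7 = 22/35.
Numerically: ≈ 0.628571.
(Since a = 7 > μ = 4.400000, the bound 22/35 is < 1 and informative.)

P[X ≥ 7] ≤ 22/35 ≈ 0.628571.


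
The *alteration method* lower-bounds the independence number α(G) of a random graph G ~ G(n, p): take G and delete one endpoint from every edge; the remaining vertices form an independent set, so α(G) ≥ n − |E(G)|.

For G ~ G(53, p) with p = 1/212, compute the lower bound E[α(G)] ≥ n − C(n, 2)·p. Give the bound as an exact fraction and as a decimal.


E[|E(G)|] = C(53, 2)·p = 1378 · (1/212) = 13/2.
E[α(G)] ≥ n − E[|E(G)|] = 53 − 13/2 = 93/2.
Numerically: ≈ 46.50000.
(This is only a lower bound; the true E[α(G)] may be larger.)

E[α(G)] ≥ 93/2 ≈ 46.50000.


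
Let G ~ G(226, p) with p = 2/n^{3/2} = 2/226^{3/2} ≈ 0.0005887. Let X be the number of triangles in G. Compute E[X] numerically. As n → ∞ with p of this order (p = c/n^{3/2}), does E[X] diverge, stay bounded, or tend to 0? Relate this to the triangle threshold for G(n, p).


Number of potential triangles: C(226, 3) = 1898400.
Each occurs with probability p³ ≈ (0.0005887)³ ≈ 2.039868e-10.
By linearity: E[X] = C(226, 3)·p³ ≈ 1898400 · 2.039868e-10 ≈ 0.0004.
Since α = 3/2 > 1, p = c/n^{3/2} = o(1/n) is below the triangle threshold p ~ 1/n. Asymptotically E[X] ~ (c³/6)·n^{3(1−α)} = (2³/6)·n^{-1.5} → 0, so by Markov's inequality G has no triangles w.h.p.

E[X] ≈ 0.0004; in regime p = Θ(1/n^{3/2}) E[X] tends to 0 (below the triangle threshold p ~ 1/n).


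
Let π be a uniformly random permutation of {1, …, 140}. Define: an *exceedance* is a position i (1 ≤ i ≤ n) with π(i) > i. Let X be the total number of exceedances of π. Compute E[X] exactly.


Write X = Σ_{i=1}^{140} X_i, where X_i = 1_{π(i) > i}.
For each fixed i, π(i) is uniform over {1, …, 140} (marginal of a uniform permutation), so P[π(i) > i] = (n − i)/n. Summing: Σ_{i=1}^{140} (n − i)/n = (0 + 1 + … + 139)/140 = 140(140 − 1)/(2·140) = (140 − 1)/2.
Hence E[X] = Σ_{i=1}^{140} (140 − i)/140 = 139/2 ≈ 69.50000.

E[X] = 139/2 = 69.50000.


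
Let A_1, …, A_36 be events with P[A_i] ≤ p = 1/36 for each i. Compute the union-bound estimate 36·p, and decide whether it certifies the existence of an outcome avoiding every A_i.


Union bound: P[∪_{i=1}^{36} A_i] ≤ Σ_i P[A_i] ≤ 36·p = 36·(1/36) = 1.
Numerically: 1 ≈ 1.000000.
Is 1 < 1? NO.
Since the bound 1 is ≥ 1, the union bound is uninformative here; it does NOT by itself certify existence.

36·p = 1 ≈ 1.000000; existence NOT certified by the union bound.


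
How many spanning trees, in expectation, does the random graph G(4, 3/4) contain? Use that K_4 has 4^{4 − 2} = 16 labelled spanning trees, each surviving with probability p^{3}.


K_4 has 4^{4 − 2} = 16 labelled spanning trees.
For each such spanning tree H, let X_H = 1 if all 3 edges of H are present in G. Then P[X_H = 1] = p^{3} = (3/4)^{3} = 27/64.
Summing the indicators: E[X] = Σ_H E[X_H] = 16 · p^{3} = 16 · 27/64 = 27/4.
Numerically: E[X] ≈ 6.75.

E[X] = 16 · (3/4)^{3} = 27/4 ≈ 6.75.


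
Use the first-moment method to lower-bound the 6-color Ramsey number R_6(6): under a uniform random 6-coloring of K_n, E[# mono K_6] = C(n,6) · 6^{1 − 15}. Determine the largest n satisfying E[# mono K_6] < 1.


We need C(n, 6) · 6^{1 − 15} < 1, i.e. C(n, 6) < 6^{15 − 1} = 78364164096.
Check values of n near the boundary:
  n = 192: C(192, 6) = 64300886496; 64300886496 < 78364164096? YES
  n = 193: C(193, 6) = 66364016544; 66364016544 < 78364164096? YES
  n = 194: C(194, 6) = 68482017072; 68482017072 < 78364164096? YES
  n = 195: C(195, 6) = 70656049360; 70656049360 < 78364164096? YES
  n = 196: C(196, 6) = 72887293024; 72887293024 < 78364164096? YES
  n = 197: C(197, 6) = 75176946208; 75176946208 < 78364164096? YES
  n = 198: C(198, 6) = 77526225777; 77526225777 < 78364164096? YES
  n = 199: C(199, 6) = 79936367511; 79936367511 < 78364164096? NO
The largest n with C(n, 6) < 78364164096 is n = 198 (where E[X] = 25842075259/26121388032 ≈ 0.989). Hence R_6(6) > 198, i.e. R_6(6) ≥ 199.

Largest n = 198; hence R_6(6) > 198.


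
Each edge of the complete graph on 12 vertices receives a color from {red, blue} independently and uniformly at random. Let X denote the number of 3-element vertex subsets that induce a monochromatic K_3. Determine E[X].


Let X = Σ_S X_S over the C(12, 3) = 220 subsets S of size 3, where X_S = 1 if the K_3 on S is monochromatic.
For a fixed S, the K_3 on S has C(3, 2) = 3 edges. P[all 3 edges red] = (1/2)^3, and likewise for blue, so P[monochromatic] = 2·(1/2)^3 = 2^{1 − 3} = 1/4.
By linearity: E[X] = C(12, 3) · 2^{1 − 3} = 220 · 1/4 = 55.
Numerically: E[X] ≈ 55.00000.

E[X] = C(12,3)·2^(1−C(3,2)) = 55 ≈ 55.00000.


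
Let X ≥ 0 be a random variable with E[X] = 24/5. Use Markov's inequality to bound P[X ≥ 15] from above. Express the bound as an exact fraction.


μ = E[X] = 24/5, a = 15.
Markov: P[X ≥ 15] ≤ μ/a = (24/5)/15 = 8/25.
Numerically: ≈ 0.3200.
(Since a = 15 > μ = 4.8000, the bound 8/25 is < 1 and informative.)

P[X ≥ 15] ≤ 8/25 ≈ 0.3200.


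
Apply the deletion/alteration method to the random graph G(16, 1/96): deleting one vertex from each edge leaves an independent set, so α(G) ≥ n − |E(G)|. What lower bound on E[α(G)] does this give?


E[|E(G)|] = C(16, 2)·p = 120 · (1/96) = 5/4.
E[α(G)] ≥ n − E[|E(G)|] = 16 − 5/4 = 59/4.
Numerically: ≈ 14.750000.
(This is only a lower bound; the true E[α(G)] may be larger.)

E[α(G)] ≥ 59/4 ≈ 14.750000.


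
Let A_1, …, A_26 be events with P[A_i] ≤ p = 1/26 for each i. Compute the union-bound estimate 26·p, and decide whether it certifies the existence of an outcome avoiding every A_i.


Union bound: P[∪_{i=1}^{26} A_i] ≤ Σ_i P[A_i] ≤ 26·p = 26·(1/26) = 1.
Numerically: 1 ≈ 1.000000.
Is 1 < 1? NO.
Since the bound 1 is ≥ 1, the union bound is uninformative here; it does NOT by itself certify existence.

26·p = 1 ≈ 1.000000; existence NOT certified by the union bound.
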